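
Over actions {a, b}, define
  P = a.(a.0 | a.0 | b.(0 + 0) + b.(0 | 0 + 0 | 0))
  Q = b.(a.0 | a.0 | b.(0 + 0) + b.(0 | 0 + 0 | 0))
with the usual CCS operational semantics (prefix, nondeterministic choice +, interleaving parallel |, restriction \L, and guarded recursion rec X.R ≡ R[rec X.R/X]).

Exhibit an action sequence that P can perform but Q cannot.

Reachable graph of P (10 states):
  s0 = a.(a.0 | a.0 | b.(0 + 0) + b.(0 | 0 + 0 | 0)) | =a=> s1
  s1 = a.0 | a.0 | b.(0 + 0) + b.(0 | 0 + 0 | 0) | =a=> s2, =a=> s3, =b=> s4, =b=> s5
  s2 = 0 | a.0 | b.(0 + 0) | =a=> s6, =b=> s7
  s3 = a.0 | 0 | b.(0 + 0) | =a=> s6, =b=> s8
  s4 = 0 | 0 + 0 | 0 | ·
  s5 = a.0 | a.0 | (0 + 0) | =a=> s7, =a=> s8
  s6 = 0 | 0 | b.(0 + 0) | =b=> s9
  s7 = 0 | a.0 | (0 + 0) | =a=> s9
  s8 = a.0 | 0 | (0 + 0) | =a=> s9
  s9 = 0 | 0 | (0 + 0) | ·
Reachable graph of Q (10 states):
  t0 = b.(a.0 | a.0 | b.(0 + 0) + b.(0 | 0 + 0 | 0)) | =b=> t1
  t1 = a.0 | a.0 | b.(0 + 0) + b.(0 | 0 + 0 | 0) | =a=> t2, =a=> t3, =b=> t4, =b=> t5
  t2 = 0 | a.0 | b.(0 + 0) | =a=> t6, =b=> t7
  t3 = a.0 | 0 | b.(0 + 0) | =a=> t6, =b=> t8
  t4 = 0 | 0 + 0 | 0 | ·
  t5 = a.0 | a.0 | (0 + 0) | =a=> t7, =a=> t8
  t6 = 0 | 0 | b.(0 + 0) | =b=> t9
  t7 = 0 | a.0 | (0 + 0) | =a=> t9
  t8 = a.0 | 0 | (0 + 0) | =a=> t9
  t9 = 0 | 0 | (0 + 0) | ·
Run σ = ⟨a⟩ on P: start {s0}
  step 1 (a): {s1}
  — P admits the full trace.
Run σ = ⟨a⟩ on Q: start {t0}
  step 1 (a): no successor for Q

a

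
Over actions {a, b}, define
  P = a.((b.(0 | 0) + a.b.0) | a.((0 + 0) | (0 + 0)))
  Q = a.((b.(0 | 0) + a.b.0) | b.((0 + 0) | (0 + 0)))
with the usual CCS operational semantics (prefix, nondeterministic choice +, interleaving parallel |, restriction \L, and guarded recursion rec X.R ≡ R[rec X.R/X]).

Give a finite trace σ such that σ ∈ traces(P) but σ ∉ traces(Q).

P's transition system — 9 states:
  m0 = a.((b.(0 | 0) + a.b.0) | a.((0 + 0) | (0 + 0))) ⊢ —a→ m1
  m1 = (b.(0 | 0) + a.b.0) | a.((0 + 0) | (0 + 0)) ⊢ —a→ m2, —a→ m3, —b→ m4
  m2 = (b.(0 | 0) + a.b.0) | ((0 + 0) | (0 + 0)) ⊢ —a→ m5, —b→ m6
  m3 = b.0 | a.((0 + 0) | (0 + 0)) ⊢ —a→ m5, —b→ m7
  m4 = 0 | 0 | a.((0 + 0) | (0 + 0)) ⊢ —a→ m6
  m5 = b.0 | ((0 + 0) | (0 + 0)) ⊢ —b→ m8
  m6 = 0 | 0 | ((0 + 0) | (0 + 0)) ⊢ stopped
  m7 = 0 | a.((0 + 0) | (0 + 0)) ⊢ —a→ m8
  m8 = 0 | ((0 + 0) | (0 + 0)) ⊢ stopped
Q's transition system — 9 states:
  n0 = a.((b.(0 | 0) + a.b.0) | b.((0 + 0) | (0 + 0))) ⊢ —a→ n1
  n1 = (b.(0 | 0) + a.b.0) | b.((0 + 0) | (0 + 0)) ⊢ —a→ n2, —b→ n3, —b→ n4
  n2 = b.0 | b.((0 + 0) | (0 + 0)) ⊢ —b→ n5, —b→ n6
  n3 = (b.(0 | 0) + a.b.0) | ((0 + 0) | (0 + 0)) ⊢ —a→ n6, —b→ n7
  n4 = 0 | 0 | b.((0 + 0) | (0 + 0)) ⊢ —b→ n7
  n5 = 0 | b.((0 + 0) | (0 + 0)) ⊢ —b→ n8
  n6 = b.0 | ((0 + 0) | (0 + 0)) ⊢ —b→ n8
  n7 = 0 | 0 | ((0 + 0) | (0 + 0)) ⊢ stopped
  n8 = 0 | ((0 + 0) | (0 + 0)) ⊢ stopped
Executing aaa from P (initial set {m0}):
  step 1 (a): {m1}
  step 2 (a): {m2, m3}
  step 3 (a): {m5}
  P completes σ.
Executing aaa from Q (initial set {n0}):
  step 1 (a): {n1}
  step 2 (a): {n2}
  step 3 (a): ∅ (Q stuck)

aaa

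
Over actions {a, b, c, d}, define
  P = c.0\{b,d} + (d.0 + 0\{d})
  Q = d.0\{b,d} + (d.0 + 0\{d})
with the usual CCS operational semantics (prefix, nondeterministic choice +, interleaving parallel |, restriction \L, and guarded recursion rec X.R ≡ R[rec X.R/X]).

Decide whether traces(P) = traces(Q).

Reachable graph of P (3 states):
  p0 = c.0\{b,d} + (d.0 + 0\{d}) → -c-> p1, -d-> p2
  p1 = 0\{b,d} → ·
  p2 = 0 → ·
Reachable graph of Q (3 states):
  q0 = d.0\{b,d} + (d.0 + 0\{d}) → -d-> q1, -d-> q2
  q1 = 0 → ·
  q2 = 0\{b,d} → ·
Trace ⟨c⟩ through P, begin at {p0}:
  step 1 (c): {p1}
  — P admits the full trace.
Trace ⟨c⟩ through Q, begin at {q0}:
  step 1 (c): ∅  — Q cannot continue

NO — witness ⟨c⟩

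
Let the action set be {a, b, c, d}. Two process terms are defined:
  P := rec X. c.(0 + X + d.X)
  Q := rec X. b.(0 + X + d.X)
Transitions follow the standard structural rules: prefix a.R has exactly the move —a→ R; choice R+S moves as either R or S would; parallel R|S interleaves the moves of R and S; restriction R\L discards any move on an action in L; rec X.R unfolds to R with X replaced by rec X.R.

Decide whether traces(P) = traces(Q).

traces(P) ≠ traces(Q) — witness ⟨c⟩

LTS(P): 2 reachable states
  u0 = rec X. c.(0 + X + d.X) :: =c=> u1
  u1 = 0 + (rec X. c.(0 + X + d.X)) + d.(rec X. c.(0 + X + d.X)) :: =c=> u1, =d=> u0
LTS(Q): 2 reachable states
  v0 = rec X. b.(0 + X + d.X) :: =b=> v1
  v1 = 0 + (rec X. b.(0 + X + d.X)) + d.(rec X. b.(0 + X + d.X)) :: =b=> v1, =d=> v0
Executing c from P (initial set {u0}):
  step 1 (c): {u1}
  — P admits the full trace.
Executing c from Q (initial set {v0}):
  step 1 (c): no successor for Q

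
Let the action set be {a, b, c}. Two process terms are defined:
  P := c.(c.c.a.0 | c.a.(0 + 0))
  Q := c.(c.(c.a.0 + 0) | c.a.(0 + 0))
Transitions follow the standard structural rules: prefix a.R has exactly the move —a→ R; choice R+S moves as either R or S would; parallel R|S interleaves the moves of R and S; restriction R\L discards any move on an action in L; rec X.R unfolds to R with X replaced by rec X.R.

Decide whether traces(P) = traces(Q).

traces(P) = traces(Q)

Reachable graph of P (13 states):
  u0 = c.(c.c.a.0 | c.a.(0 + 0)) | ··c··> u1
  u1 = c.c.a.0 | c.a.(0 + 0) | ··c··> u2, ··c··> u3
  u2 = c.a.0 | c.a.(0 + 0) | ··c··> u4, ··c··> u5
  u3 = c.c.a.0 | a.(0 + 0) | ··a··> u6, ··c··> u5
  u4 = a.0 | c.a.(0 + 0) | ··a··> u7, ··c··> u8
  u5 = c.a.0 | a.(0 + 0) | ··a··> u9, ··c··> u8
  u6 = c.c.a.0 | (0 + 0) | ··c··> u9
  u7 = 0 | c.a.(0 + 0) | ··c··> u10
  u8 = a.0 | a.(0 + 0) | ··a··> u10, ··a··> u11
  u9 = c.a.0 | (0 + 0) | ··c··> u11
  u10 = 0 | a.(0 + 0) | ··a··> u12
  u11 = a.0 | (0 + 0) | ··a··> u12
  u12 = 0 | (0 + 0) | ·
Reachable graph of Q (13 states):
  v0 = c.(c.(c.a.0 + 0) | c.a.(0 + 0)) | ··c··> v1
  v1 = c.(c.a.0 + 0) | c.a.(0 + 0) | ··c··> v2, ··c··> v3
  v2 = (c.a.0 + 0) | c.a.(0 + 0) | ··c··> v4, ··c··> v5
  v3 = c.(c.a.0 + 0) | a.(0 + 0) | ··a··> v6, ··c··> v4
  v4 = (c.a.0 + 0) | a.(0 + 0) | ··a··> v7, ··c··> v8
  v5 = a.0 | c.a.(0 + 0) | ··a··> v9, ··c··> v8
  v6 = c.(c.a.0 + 0) | (0 + 0) | ··c··> v7
  v7 = (c.a.0 + 0) | (0 + 0) | ··c··> v10
  v8 = a.0 | a.(0 + 0) | ··a··> v10, ··a··> v11
  v9 = 0 | c.a.(0 + 0) | ··c··> v11
  v10 = a.0 | (0 + 0) | ··a··> v12
  v11 = 0 | a.(0 + 0) | ··a··> v12
  v12 = 0 | (0 + 0) | ·
Partition-refinement fixed point:
  B0 = {u0, v0}
  B1 = {u1, v1}
  B2 = {u2, v2}
  B3 = {u4, u5, v4, v5}
  B4 = {u8, v8}
  B5 = {u10, u11, v10, v11}
  B6 = {u12, v12}
  B7 = {u7, u9, v7, v9}
  B8 = {u3, v3}
  B9 = {u6, v6}
u0 ∈ B0, v0 ∈ B0 → same block
Bisimilar ⇒ trace-equivalent.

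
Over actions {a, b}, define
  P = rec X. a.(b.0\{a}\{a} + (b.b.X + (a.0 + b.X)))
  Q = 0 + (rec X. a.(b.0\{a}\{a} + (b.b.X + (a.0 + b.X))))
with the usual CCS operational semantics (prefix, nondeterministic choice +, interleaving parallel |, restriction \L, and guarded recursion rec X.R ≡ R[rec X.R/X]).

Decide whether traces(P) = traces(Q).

trace-equivalent

Reachable graph of P (5 states):
  p0 = rec X. a.(b.0\{a}\{a} + (b.b.X + (a.0 + b.X))) | =a=> p1
  p1 = b.0\{a}\{a} + (b.b.(rec X. a.(b.0\{a}\{a} + (b.b.X + (a.0 + b.X)))) + (a.0 + b.(rec X. a.(b.0\{a}\{a} + (b.b.X + (a.0 + b.X)))))) | =a=> p2, =b=> p0, =b=> p3, =b=> p4
  p2 = 0 | ∅
  p3 = 0\{a}\{a} | ∅
  p4 = b.(rec X. a.(b.0\{a}\{a} + (b.b.X + (a.0 + b.X)))) | =b=> p0
Reachable graph of Q (6 states):
  q0 = 0 + (rec X. a.(b.0\{a}\{a} + (b.b.X + (a.0 + b.X)))) | =a=> q1
  q1 = b.0\{a}\{a} + (b.b.(rec X. a.(b.0\{a}\{a} + (b.b.X + (a.0 + b.X)))) + (a.0 + b.(rec X. a.(b.0\{a}\{a} + (b.b.X + (a.0 + b.X)))))) | =a=> q2, =b=> q3, =b=> q4, =b=> q5
  q2 = 0 | ∅
  q3 = 0\{a}\{a} | ∅
  q4 = b.(rec X. a.(b.0\{a}\{a} + (b.b.X + (a.0 + b.X)))) | =b=> q5
  q5 = rec X. a.(b.0\{a}\{a} + (b.b.X + (a.0 + b.X))) | =a=> q1
Coarsest stable partition (strong bisimilarity classes):
  B0 = {p0, q0, q5}
  B1 = {p1, q1}
  B2 = {p4, q4}
  B3 = {p2, p3, q2, q3}
p0 ∈ B0, q0 ∈ B0 → same block
Bisimilar ⇒ trace-equivalent.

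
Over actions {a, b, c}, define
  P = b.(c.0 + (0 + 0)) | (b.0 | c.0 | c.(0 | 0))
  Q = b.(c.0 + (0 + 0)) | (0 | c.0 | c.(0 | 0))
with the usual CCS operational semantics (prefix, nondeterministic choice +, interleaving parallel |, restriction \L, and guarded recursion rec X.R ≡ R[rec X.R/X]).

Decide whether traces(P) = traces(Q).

trace-distinct — witness ⟨bb⟩

Reachable graph of P (24 states):
  m0 = b.(c.0 + (0 + 0)) | (b.0 | c.0 | c.(0 | 0)) has moves =b=> m1, =b=> m2, =c=> m3, =c=> m4
  m1 = (c.0 + (0 + 0)) | (b.0 | c.0 | c.(0 | 0)) has moves =b=> m5, =c=> m6, =c=> m7, =c=> m8
  m2 = b.(c.0 + (0 + 0)) | (0 | c.0 | c.(0 | 0)) has moves =b=> m5, =c=> m10, =c=> m9
  m3 = b.(c.0 + (0 + 0)) | (b.0 | 0 | c.(0 | 0)) has moves =b=> m6, =b=> m9, =c=> m11
  m4 = b.(c.0 + (0 + 0)) | (b.0 | c.0 | (0 | 0)) has moves =b=> m10, =b=> m7, =c=> m11
  m5 = (c.0 + (0 + 0)) | (0 | c.0 | c.(0 | 0)) has moves =c=> m12, =c=> m13, =c=> m14
  m6 = (c.0 + (0 + 0)) | (b.0 | 0 | c.(0 | 0)) has moves =b=> m12, =c=> m15, =c=> m16
  m7 = (c.0 + (0 + 0)) | (b.0 | c.0 | (0 | 0)) has moves =b=> m13, =c=> m15, =c=> m17
  m8 = 0 | (b.0 | c.0 | c.(0 | 0)) has moves =b=> m14, =c=> m16, =c=> m17
  m9 = b.(c.0 + (0 + 0)) | (0 | 0 | c.(0 | 0)) has moves =b=> m12, =c=> m18
  m10 = b.(c.0 + (0 + 0)) | (0 | c.0 | (0 | 0)) has moves =b=> m13, =c=> m18
  m11 = b.(c.0 + (0 + 0)) | (b.0 | 0 | (0 | 0)) has moves =b=> m15, =b=> m18
  m12 = (c.0 + (0 + 0)) | (0 | 0 | c.(0 | 0)) has moves =c=> m19, =c=> m20
  m13 = (c.0 + (0 + 0)) | (0 | c.0 | (0 | 0)) has moves =c=> m19, =c=> m21
  m14 = 0 | (0 | c.0 | c.(0 | 0)) has moves =c=> m20, =c=> m21
  m15 = (c.0 + (0 + 0)) | (b.0 | 0 | (0 | 0)) has moves =b=> m19, =c=> m22
  m16 = 0 | (b.0 | 0 | c.(0 | 0)) has moves =b=> m20, =c=> m22
  m17 = 0 | (b.0 | c.0 | (0 | 0)) has moves =b=> m21, =c=> m22
  m18 = b.(c.0 + (0 + 0)) | (0 | 0 | (0 | 0)) has moves =b=> m19
  m19 = (c.0 + (0 + 0)) | (0 | 0 | (0 | 0)) has moves =c=> m23
  m20 = 0 | (0 | 0 | c.(0 | 0)) has moves =c=> m23
  m21 = 0 | (0 | c.0 | (0 | 0)) has moves =c=> m23
  m22 = 0 | (b.0 | 0 | (0 | 0)) has moves =b=> m23
  m23 = 0 | (0 | 0 | (0 | 0)) has moves stopped
Reachable graph of Q (12 states):
  n0 = b.(c.0 + (0 + 0)) | (0 | c.0 | c.(0 | 0)) has moves =b=> n1, =c=> n2, =c=> n3
  n1 = (c.0 + (0 + 0)) | (0 | c.0 | c.(0 | 0)) has moves =c=> n4, =c=> n5, =c=> n6
  n2 = b.(c.0 + (0 + 0)) | (0 | 0 | c.(0 | 0)) has moves =b=> n4, =c=> n7
  n3 = b.(c.0 + (0 + 0)) | (0 | c.0 | (0 | 0)) has moves =b=> n5, =c=> n7
  n4 = (c.0 + (0 + 0)) | (0 | 0 | c.(0 | 0)) has moves =c=> n8, =c=> n9
  n5 = (c.0 + (0 + 0)) | (0 | c.0 | (0 | 0)) has moves =c=> n10, =c=> n8
  n6 = 0 | (0 | c.0 | c.(0 | 0)) has moves =c=> n10, =c=> n9
  n7 = b.(c.0 + (0 + 0)) | (0 | 0 | (0 | 0)) has moves =b=> n8
  n8 = (c.0 + (0 + 0)) | (0 | 0 | (0 | 0)) has moves =c=> n11
  n9 = 0 | (0 | 0 | c.(0 | 0)) has moves =c=> n11
  n10 = 0 | (0 | c.0 | (0 | 0)) has moves =c=> n11
  n11 = 0 | (0 | 0 | (0 | 0)) has moves stopped
Run σ = ⟨bb⟩ on P: start {m0}
  [1] b ⇒ {m1, m2}
  [2] b ⇒ {m5}
  P completes σ.
Run σ = ⟨bb⟩ on Q: start {n0}
  [1] b ⇒ {n1}
  [2] b ⇒ ∅  — Q cannot continue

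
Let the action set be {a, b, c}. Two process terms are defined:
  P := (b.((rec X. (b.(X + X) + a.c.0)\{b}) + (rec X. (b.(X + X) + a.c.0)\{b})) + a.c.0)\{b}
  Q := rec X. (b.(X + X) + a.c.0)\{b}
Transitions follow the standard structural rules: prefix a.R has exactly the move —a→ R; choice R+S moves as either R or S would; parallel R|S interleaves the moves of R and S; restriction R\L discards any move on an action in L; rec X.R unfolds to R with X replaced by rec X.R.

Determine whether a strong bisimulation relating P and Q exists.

LTS(P): 3 reachable states
  p0 = (b.((rec X. (b.(X + X) + a.c.0)\{b}) + (rec X. (b.(X + X) + a.c.0)\{b})) + a.c.0)\{b} has moves -a-> p1
  p1 = (c.0)\{b} has moves -c-> p2
  p2 = 0\{b} has moves deadlocked
LTS(Q): 3 reachable states
  q0 = rec X. (b.(X + X) + a.c.0)\{b} has moves -a-> q1
  q1 = (c.0)\{b} has moves -c-> q2
  q2 = 0\{b} has moves deadlocked
Coarsest stable partition (strong bisimilarity classes):
  B0 = {p0, q0}
  B1 = {p1, q1}
  B2 = {p2, q2}
p0 ∈ B0, q0 ∈ B0 → same block

YES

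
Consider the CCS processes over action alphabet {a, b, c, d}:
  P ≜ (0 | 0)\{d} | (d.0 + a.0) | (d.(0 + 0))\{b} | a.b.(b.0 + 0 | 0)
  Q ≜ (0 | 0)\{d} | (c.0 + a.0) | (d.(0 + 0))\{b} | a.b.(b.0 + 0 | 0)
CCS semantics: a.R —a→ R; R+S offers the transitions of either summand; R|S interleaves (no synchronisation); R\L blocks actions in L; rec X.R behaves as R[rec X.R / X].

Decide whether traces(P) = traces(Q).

trace-distinct — witness ⟨dd⟩

LTS(P): 16 reachable states
  s0 = (0 | 0)\{d} | (d.0 + a.0) | (d.(0 + 0))\{b} | a.b.(b.0 + 0 | 0) → —a→ s1, —a→ s2, —d→ s2, —d→ s3
  s1 = (0 | 0)\{d} | (d.0 + a.0) | (d.(0 + 0))\{b} | b.(b.0 + 0 | 0) → —a→ s4, —b→ s5, —d→ s4, —d→ s6
  s2 = (0 | 0)\{d} | 0 | (d.(0 + 0))\{b} | a.b.(b.0 + 0 | 0) → —a→ s4, —d→ s7
  s3 = (0 | 0)\{d} | (d.0 + a.0) | (0 + 0)\{b} | a.b.(b.0 + 0 | 0) → —a→ s6, —a→ s7, —d→ s7
  s4 = (0 | 0)\{d} | 0 | (d.(0 + 0))\{b} | b.(b.0 + 0 | 0) → —b→ s8, —d→ s9
  s5 = (0 | 0)\{d} | (d.0 + a.0) | (d.(0 + 0))\{b} | (b.0 + 0 | 0) → —a→ s8, —b→ s10, —d→ s11, —d→ s8
  s6 = (0 | 0)\{d} | (d.0 + a.0) | (0 + 0)\{b} | b.(b.0 + 0 | 0) → —a→ s9, —b→ s11, —d→ s9
  s7 = (0 | 0)\{d} | 0 | (0 + 0)\{b} | a.b.(b.0 + 0 | 0) → —a→ s9
  s8 = (0 | 0)\{d} | 0 | (d.(0 + 0))\{b} | (b.0 + 0 | 0) → —b→ s12, —d→ s13
  s9 = (0 | 0)\{d} | 0 | (0 + 0)\{b} | b.(b.0 + 0 | 0) → —b→ s13
  s10 = (0 | 0)\{d} | (d.0 + a.0) | (d.(0 + 0))\{b} | 0 → —a→ s12, —d→ s12, —d→ s14
  s11 = (0 | 0)\{d} | (d.0 + a.0) | (0 + 0)\{b} | (b.0 + 0 | 0) → —a→ s13, —b→ s14, —d→ s13
  s12 = (0 | 0)\{d} | 0 | (d.(0 + 0))\{b} | 0 → —d→ s15
  s13 = (0 | 0)\{d} | 0 | (0 + 0)\{b} | (b.0 + 0 | 0) → —b→ s15
  s14 = (0 | 0)\{d} | (d.0 + a.0) | (0 + 0)\{b} | 0 → —a→ s15, —d→ s15
  s15 = (0 | 0)\{d} | 0 | (0 + 0)\{b} | 0 → ·
LTS(Q): 16 reachable states
  t0 = (0 | 0)\{d} | (c.0 + a.0) | (d.(0 + 0))\{b} | a.b.(b.0 + 0 | 0) → —a→ t1, —a→ t2, —c→ t2, —d→ t3
  t1 = (0 | 0)\{d} | (c.0 + a.0) | (d.(0 + 0))\{b} | b.(b.0 + 0 | 0) → —a→ t4, —b→ t5, —c→ t4, —d→ t6
  t2 = (0 | 0)\{d} | 0 | (d.(0 + 0))\{b} | a.b.(b.0 + 0 | 0) → —a→ t4, —d→ t7
  t3 = (0 | 0)\{d} | (c.0 + a.0) | (0 + 0)\{b} | a.b.(b.0 + 0 | 0) → —a→ t6, —a→ t7, —c→ t7
  t4 = (0 | 0)\{d} | 0 | (d.(0 + 0))\{b} | b.(b.0 + 0 | 0) → —b→ t8, —d→ t9
  t5 = (0 | 0)\{d} | (c.0 + a.0) | (d.(0 + 0))\{b} | (b.0 + 0 | 0) → —a→ t8, —b→ t10, —c→ t8, —d→ t11
  t6 = (0 | 0)\{d} | (c.0 + a.0) | (0 + 0)\{b} | b.(b.0 + 0 | 0) → —a→ t9, —b→ t11, —c→ t9
  t7 = (0 | 0)\{d} | 0 | (0 + 0)\{b} | a.b.(b.0 + 0 | 0) → —a→ t9
  t8 = (0 | 0)\{d} | 0 | (d.(0 + 0))\{b} | (b.0 + 0 | 0) → —b→ t12, —d→ t13
  t9 = (0 | 0)\{d} | 0 | (0 + 0)\{b} | b.(b.0 + 0 | 0) → —b→ t13
  t10 = (0 | 0)\{d} | (c.0 + a.0) | (d.(0 + 0))\{b} | 0 → —a→ t12, —c→ t12, —d→ t14
  t11 = (0 | 0)\{d} | (c.0 + a.0) | (0 + 0)\{b} | (b.0 + 0 | 0) → —a→ t13, —b→ t14, —c→ t13
  t12 = (0 | 0)\{d} | 0 | (d.(0 + 0))\{b} | 0 → —d→ t15
  t13 = (0 | 0)\{d} | 0 | (0 + 0)\{b} | (b.0 + 0 | 0) → —b→ t15
  t14 = (0 | 0)\{d} | (c.0 + a.0) | (0 + 0)\{b} | 0 → —a→ t15, —c→ t15
  t15 = (0 | 0)\{d} | 0 | (0 + 0)\{b} | 0 → ·
Run σ = ⟨dd⟩ on P: start {s0}
  after d @ step 1: {s2, s3}
  after d @ step 2: {s7}
  P completes σ.
Run σ = ⟨dd⟩ on Q: start {t0}
  after d @ step 1: {t3}
  after d @ step 2: no successor for Q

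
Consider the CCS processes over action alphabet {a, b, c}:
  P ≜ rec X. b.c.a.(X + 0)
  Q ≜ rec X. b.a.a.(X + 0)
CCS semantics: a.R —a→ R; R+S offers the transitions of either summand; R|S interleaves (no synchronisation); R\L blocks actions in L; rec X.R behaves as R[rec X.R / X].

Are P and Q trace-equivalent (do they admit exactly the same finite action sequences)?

LTS(P): 4 reachable states
  u0 = rec X. b.c.a.(X + 0) → =b=> u1
  u1 = c.a.((rec X. b.c.a.(X + 0)) + 0) → =c=> u2
  u2 = a.((rec X. b.c.a.(X + 0)) + 0) → =a=> u3
  u3 = (rec X. b.c.a.(X + 0)) + 0 → =b=> u1
LTS(Q): 4 reachable states
  v0 = rec X. b.a.a.(X + 0) → =b=> v1
  v1 = a.a.((rec X. b.a.a.(X + 0)) + 0) → =a=> v2
  v2 = a.((rec X. b.a.a.(X + 0)) + 0) → =a=> v3
  v3 = (rec X. b.a.a.(X + 0)) + 0 → =b=> v1
Trace ⟨bc⟩ through P, begin at {u0}:
  [1] b ⇒ {u1}
  [2] c ⇒ {u2}
  ✓ P
Trace ⟨bc⟩ through Q, begin at {v0}:
  [1] b ⇒ {v1}
  [2] c ⇒ ∅  — Q cannot continue

NO — witness ⟨bc⟩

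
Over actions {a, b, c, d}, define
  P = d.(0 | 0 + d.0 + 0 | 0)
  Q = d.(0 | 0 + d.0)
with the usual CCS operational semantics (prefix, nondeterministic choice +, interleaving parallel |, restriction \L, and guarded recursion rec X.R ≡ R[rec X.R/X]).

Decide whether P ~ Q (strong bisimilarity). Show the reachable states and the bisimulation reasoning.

LTS(P): 3 reachable states
  p0 = d.(0 | 0 + d.0 + 0 | 0) has moves =d=> p1
  p1 = 0 | 0 + d.0 + 0 | 0 has moves =d=> p2
  p2 = 0 has moves stopped
LTS(Q): 3 reachable states
  q0 = d.(0 | 0 + d.0) has moves =d=> q1
  q1 = 0 | 0 + d.0 has moves =d=> q2
  q2 = 0 has moves stopped
Bisimilarity quotient blocks:
  B0 = {p0, q0}
  B1 = {p1, q1}
  B2 = {p2, q2}
p0 ∈ B0, q0 ∈ B0 → same block

bisimilar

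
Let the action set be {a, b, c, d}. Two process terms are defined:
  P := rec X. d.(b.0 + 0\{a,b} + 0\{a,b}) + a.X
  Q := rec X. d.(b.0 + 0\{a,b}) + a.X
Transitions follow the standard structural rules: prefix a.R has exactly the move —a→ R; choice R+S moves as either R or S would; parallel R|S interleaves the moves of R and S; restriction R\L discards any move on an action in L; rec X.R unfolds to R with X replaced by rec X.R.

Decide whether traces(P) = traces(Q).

trace-equivalent

P's transition system — 3 states:
  p0 = rec X. d.(b.0 + 0\{a,b} + 0\{a,b}) + a.X ⊢ ··a··> p0, ··d··> p1
  p1 = b.0 + 0\{a,b} + 0\{a,b} ⊢ ··b··> p2
  p2 = 0 ⊢ deadlocked
Q's transition system — 3 states:
  q0 = rec X. d.(b.0 + 0\{a,b}) + a.X ⊢ ··a··> q0, ··d··> q1
  q1 = b.0 + 0\{a,b} ⊢ ··b··> q2
  q2 = 0 ⊢ deadlocked
Partition-refinement fixed point:
  B0 = {p0, q0}
  B1 = {p1, q1}
  B2 = {p2, q2}
p0 ∈ B0, q0 ∈ B0 → same block
Bisimilar ⇒ trace-equivalent.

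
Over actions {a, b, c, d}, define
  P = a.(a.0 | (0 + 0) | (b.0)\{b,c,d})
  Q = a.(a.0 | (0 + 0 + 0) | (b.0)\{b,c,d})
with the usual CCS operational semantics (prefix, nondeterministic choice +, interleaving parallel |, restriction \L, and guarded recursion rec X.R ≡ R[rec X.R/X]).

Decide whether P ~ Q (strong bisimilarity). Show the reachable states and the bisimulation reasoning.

Reachable graph of P (3 states):
  m0 = a.(a.0 | (0 + 0) | (b.0)\{b,c,d}) ⊢ -a-> m1
  m1 = a.0 | (0 + 0) | (b.0)\{b,c,d} ⊢ -a-> m2
  m2 = 0 | (0 + 0) | (b.0)\{b,c,d} ⊢ (no moves)
Reachable graph of Q (3 states):
  n0 = a.(a.0 | (0 + 0 + 0) | (b.0)\{b,c,d}) ⊢ -a-> n1
  n1 = a.0 | (0 + 0 + 0) | (b.0)\{b,c,d} ⊢ -a-> n2
  n2 = 0 | (0 + 0 + 0) | (b.0)\{b,c,d} ⊢ (no moves)
Coarsest stable partition (strong bisimilarity classes):
  B0 = {m0, n0}
  B1 = {m1, n1}
  B2 = {m2, n2}
m0 ∈ B0, n0 ∈ B0 → same block

YES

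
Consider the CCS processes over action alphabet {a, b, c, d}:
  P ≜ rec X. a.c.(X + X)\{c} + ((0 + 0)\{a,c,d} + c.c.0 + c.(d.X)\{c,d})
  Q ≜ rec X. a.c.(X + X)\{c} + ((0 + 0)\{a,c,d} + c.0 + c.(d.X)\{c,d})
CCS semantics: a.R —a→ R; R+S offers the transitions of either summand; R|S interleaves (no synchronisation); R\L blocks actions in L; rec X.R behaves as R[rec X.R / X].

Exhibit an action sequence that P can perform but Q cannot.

Reachable graph of P (7 states):
  u0 = rec X. a.c.(X + X)\{c} + ((0 + 0)\{a,c,d} + c.c.0 + c.(d.X)\{c,d}) has moves ··a··> u1, ··c··> u2, ··c··> u3
  u1 = c.((rec X. a.c.(X + X)\{c} + ((0 + 0)\{a,c,d} + c.c.0 + c.(d.X)\{c,d})) + (rec X. a.c.(X + X)\{c} + ((0 + 0)\{a,c,d} + c.c.0 + c.(d.X)\{c,d})))\{c} has moves ··c··> u4
  u2 = (d.(rec X. a.c.(X + X)\{c} + ((0 + 0)\{a,c,d} + c.c.0 + c.(d.X)\{c,d})))\{c,d} has moves deadlocked
  u3 = c.0 has moves ··c··> u5
  u4 = ((rec X. a.c.(X + X)\{c} + ((0 + 0)\{a,c,d} + c.c.0 + c.(d.X)\{c,d})) + (rec X. a.c.(X + X)\{c} + ((0 + 0)\{a,c,d} + c.c.0 + c.(d.X)\{c,d})))\{c} has moves ··a··> u6
  u5 = 0 has moves deadlocked
  u6 = (c.((rec X. a.c.(X + X)\{c} + ((0 + 0)\{a,c,d} + c.c.0 + c.(d.X)\{c,d})) + (rec X. a.c.(X + X)\{c} + ((0 + 0)\{a,c,d} + c.c.0 + c.(d.X)\{c,d})))\{c})\{c} has moves deadlocked
Reachable graph of Q (6 states):
  v0 = rec X. a.c.(X + X)\{c} + ((0 + 0)\{a,c,d} + c.0 + c.(d.X)\{c,d}) has moves ··a··> v1, ··c··> v2, ··c··> v3
  v1 = c.((rec X. a.c.(X + X)\{c} + ((0 + 0)\{a,c,d} + c.0 + c.(d.X)\{c,d})) + (rec X. a.c.(X + X)\{c} + ((0 + 0)\{a,c,d} + c.0 + c.(d.X)\{c,d})))\{c} has moves ··c··> v4
  v2 = (d.(rec X. a.c.(X + X)\{c} + ((0 + 0)\{a,c,d} + c.0 + c.(d.X)\{c,d})))\{c,d} has moves deadlocked
  v3 = 0 has moves deadlocked
  v4 = ((rec X. a.c.(X + X)\{c} + ((0 + 0)\{a,c,d} + c.0 + c.(d.X)\{c,d})) + (rec X. a.c.(X + X)\{c} + ((0 + 0)\{a,c,d} + c.0 + c.(d.X)\{c,d})))\{c} has moves ··a··> v5
  v5 = (c.((rec X. a.c.(X + X)\{c} + ((0 + 0)\{a,c,d} + c.0 + c.(d.X)\{c,d})) + (rec X. a.c.(X + X)\{c} + ((0 + 0)\{a,c,d} + c.0 + c.(d.X)\{c,d})))\{c})\{c} has moves deadlocked
Run σ = ⟨cc⟩ on P: start {u0}
  [1] c ⇒ {u2, u3}
  [2] c ⇒ {u5}
  P completes σ.
Run σ = ⟨cc⟩ on Q: start {v0}
  [1] c ⇒ {v2, v3}
  [2] c ⇒ ∅ (Q stuck)

cc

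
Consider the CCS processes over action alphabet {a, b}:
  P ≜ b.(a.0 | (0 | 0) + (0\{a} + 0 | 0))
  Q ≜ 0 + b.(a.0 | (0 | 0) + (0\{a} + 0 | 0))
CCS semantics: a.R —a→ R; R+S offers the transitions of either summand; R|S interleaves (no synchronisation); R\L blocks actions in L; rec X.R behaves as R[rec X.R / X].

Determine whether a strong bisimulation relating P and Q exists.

bisimilar

P's transition system — 3 states:
  m0 = b.(a.0 | (0 | 0) + (0\{a} + 0 | 0)) | -b-> m1
  m1 = a.0 | (0 | 0) + (0\{a} + 0 | 0) | -a-> m2
  m2 = 0 | (0 | 0) | stopped
Q's transition system — 3 states:
  n0 = 0 + b.(a.0 | (0 | 0) + (0\{a} + 0 | 0)) | -b-> n1
  n1 = a.0 | (0 | 0) + (0\{a} + 0 | 0) | -a-> n2
  n2 = 0 | (0 | 0) | stopped
Bisimilarity quotient blocks:
  B0 = {m0, n0}
  B1 = {m1, n1}
  B2 = {m2, n2}
m0 ∈ B0, n0 ∈ B0 → same block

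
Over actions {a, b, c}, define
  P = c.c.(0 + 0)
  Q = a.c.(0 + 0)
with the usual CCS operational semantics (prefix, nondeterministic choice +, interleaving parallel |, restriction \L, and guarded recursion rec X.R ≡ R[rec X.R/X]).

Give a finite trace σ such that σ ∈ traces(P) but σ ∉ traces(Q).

Reachable graph of P (3 states):
  s0 = c.c.(0 + 0) | —c→ s1
  s1 = c.(0 + 0) | —c→ s2
  s2 = 0 + 0 | ∅
Reachable graph of Q (3 states):
  t0 = a.c.(0 + 0) | —a→ t1
  t1 = c.(0 + 0) | —c→ t2
  t2 = 0 + 0 | ∅
Executing c from P (initial set {s0}):
  after c @ step 1: {s1}
  P completes σ.
Executing c from Q (initial set {t0}):
  after c @ step 1: no successor for Q

c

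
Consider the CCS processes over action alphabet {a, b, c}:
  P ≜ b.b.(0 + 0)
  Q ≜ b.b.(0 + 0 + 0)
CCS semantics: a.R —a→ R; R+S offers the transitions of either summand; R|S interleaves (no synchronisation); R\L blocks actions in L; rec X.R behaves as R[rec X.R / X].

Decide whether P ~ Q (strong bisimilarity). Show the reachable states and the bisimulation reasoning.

P's transition system — 3 states:
  s0 = b.b.(0 + 0) | ··b··> s1
  s1 = b.(0 + 0) | ··b··> s2
  s2 = 0 + 0 | (no moves)
Q's transition system — 3 states:
  t0 = b.b.(0 + 0 + 0) | ··b··> t1
  t1 = b.(0 + 0 + 0) | ··b··> t2
  t2 = 0 + 0 + 0 | (no moves)
Coarsest stable partition (strong bisimilarity classes):
  B0 = {s0, t0}
  B1 = {s1, t1}
  B2 = {s2, t2}
s0 ∈ B0, t0 ∈ B0 → same block

YES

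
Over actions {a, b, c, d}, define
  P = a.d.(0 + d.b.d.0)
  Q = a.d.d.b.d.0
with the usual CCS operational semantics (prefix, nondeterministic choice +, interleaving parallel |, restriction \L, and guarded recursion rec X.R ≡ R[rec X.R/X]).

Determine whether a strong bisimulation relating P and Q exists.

P ~ Q

P's transition system — 6 states:
  p0 = a.d.(0 + d.b.d.0) has moves --a--▸ p1
  p1 = d.(0 + d.b.d.0) has moves --d--▸ p2
  p2 = 0 + d.b.d.0 has moves --d--▸ p3
  p3 = b.d.0 has moves --b--▸ p4
  p4 = d.0 has moves --d--▸ p5
  p5 = 0 has moves stopped
Q's transition system — 6 states:
  q0 = a.d.d.b.d.0 has moves --a--▸ q1
  q1 = d.d.b.d.0 has moves --d--▸ q2
  q2 = d.b.d.0 has moves --d--▸ q3
  q3 = b.d.0 has moves --b--▸ q4
  q4 = d.0 has moves --d--▸ q5
  q5 = 0 has moves stopped
Partition-refinement fixed point:
  B0 = {p0, q0}
  B1 = {p1, q1}
  B2 = {p2, q2}
  B3 = {p3, q3}
  B4 = {p4, q4}
  B5 = {p5, q5}
p0 ∈ B0, q0 ∈ B0 → same block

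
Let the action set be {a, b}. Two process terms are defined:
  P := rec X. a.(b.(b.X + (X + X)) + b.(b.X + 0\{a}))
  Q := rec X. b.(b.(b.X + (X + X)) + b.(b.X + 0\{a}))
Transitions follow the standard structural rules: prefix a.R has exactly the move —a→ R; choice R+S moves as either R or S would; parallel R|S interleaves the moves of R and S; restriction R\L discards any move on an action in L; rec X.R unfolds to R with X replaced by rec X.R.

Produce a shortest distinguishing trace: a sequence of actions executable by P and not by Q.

a

Reachable graph of P (4 states):
  m0 = rec X. a.(b.(b.X + (X + X)) + b.(b.X + 0\{a})) has moves -a-> m1
  m1 = b.(b.(rec X. a.(b.(b.X + (X + X)) + b.(b.X + 0\{a}))) + ((rec X. a.(b.(b.X + (X + X)) + b.(b.X + 0\{a}))) + (rec X. a.(b.(b.X + (X + X)) + b.(b.X + 0\{a}))))) + b.(b.(rec X. a.(b.(b.X + (X + X)) + b.(b.X + 0\{a}))) + 0\{a}) has moves -b-> m2, -b-> m3
  m2 = b.(rec X. a.(b.(b.X + (X + X)) + b.(b.X + 0\{a}))) + ((rec X. a.(b.(b.X + (X + X)) + b.(b.X + 0\{a}))) + (rec X. a.(b.(b.X + (X + X)) + b.(b.X + 0\{a})))) has moves -a-> m1, -b-> m0
  m3 = b.(rec X. a.(b.(b.X + (X + X)) + b.(b.X + 0\{a}))) + 0\{a} has moves -b-> m0
Reachable graph of Q (4 states):
  n0 = rec X. b.(b.(b.X + (X + X)) + b.(b.X + 0\{a})) has moves -b-> n1
  n1 = b.(b.(rec X. b.(b.(b.X + (X + X)) + b.(b.X + 0\{a}))) + ((rec X. b.(b.(b.X + (X + X)) + b.(b.X + 0\{a}))) + (rec X. b.(b.(b.X + (X + X)) + b.(b.X + 0\{a}))))) + b.(b.(rec X. b.(b.(b.X + (X + X)) + b.(b.X + 0\{a}))) + 0\{a}) has moves -b-> n2, -b-> n3
  n2 = b.(rec X. b.(b.(b.X + (X + X)) + b.(b.X + 0\{a}))) + ((rec X. b.(b.(b.X + (X + X)) + b.(b.X + 0\{a}))) + (rec X. b.(b.(b.X + (X + X)) + b.(b.X + 0\{a})))) has moves -b-> n0, -b-> n1
  n3 = b.(rec X. b.(b.(b.X + (X + X)) + b.(b.X + 0\{a}))) + 0\{a} has moves -b-> n0
Trace ⟨a⟩ through P, begin at {m0}:
  after a @ step 1: {m1}
  — P admits the full trace.
Trace ⟨a⟩ through Q, begin at {n0}:
  after a @ step 1: no successor for Q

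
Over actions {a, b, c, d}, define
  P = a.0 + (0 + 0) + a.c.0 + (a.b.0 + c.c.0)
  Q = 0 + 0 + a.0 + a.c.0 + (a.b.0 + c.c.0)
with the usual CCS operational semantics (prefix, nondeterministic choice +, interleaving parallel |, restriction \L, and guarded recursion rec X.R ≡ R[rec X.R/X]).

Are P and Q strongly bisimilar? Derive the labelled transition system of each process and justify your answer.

YES

Reachable graph of P (4 states):
  p0 = a.0 + (0 + 0) + a.c.0 + (a.b.0 + c.c.0) → =a=> p1, =a=> p2, =a=> p3, =c=> p3
  p1 = 0 → (no moves)
  p2 = b.0 → =b=> p1
  p3 = c.0 → =c=> p1
Reachable graph of Q (4 states):
  q0 = 0 + 0 + a.0 + a.c.0 + (a.b.0 + c.c.0) → =a=> q1, =a=> q2, =a=> q3, =c=> q3
  q1 = 0 → (no moves)
  q2 = b.0 → =b=> q1
  q3 = c.0 → =c=> q1
Bisimilarity quotient blocks:
  B0 = {p0, q0}
  B1 = {p1, q1}
  B2 = {p3, q3}
  B3 = {p2, q2}
p0 ∈ B0, q0 ∈ B0 → same block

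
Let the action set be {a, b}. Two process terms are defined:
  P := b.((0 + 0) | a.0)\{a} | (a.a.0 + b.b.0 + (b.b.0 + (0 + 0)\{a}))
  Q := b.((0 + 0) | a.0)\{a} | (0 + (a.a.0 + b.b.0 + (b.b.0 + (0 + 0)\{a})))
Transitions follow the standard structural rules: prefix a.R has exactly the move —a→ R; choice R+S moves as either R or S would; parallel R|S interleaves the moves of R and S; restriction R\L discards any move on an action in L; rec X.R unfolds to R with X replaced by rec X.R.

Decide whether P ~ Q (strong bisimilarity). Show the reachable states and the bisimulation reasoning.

P's transition system — 8 states:
  m0 = b.((0 + 0) | a.0)\{a} | (a.a.0 + b.b.0 + (b.b.0 + (0 + 0)\{a})) :: -a-> m1, -b-> m2, -b-> m3
  m1 = b.((0 + 0) | a.0)\{a} | a.0 :: -a-> m4, -b-> m5
  m2 = ((0 + 0) | a.0)\{a} | (a.a.0 + b.b.0 + (b.b.0 + (0 + 0)\{a})) :: -a-> m5, -b-> m6
  m3 = b.((0 + 0) | a.0)\{a} | b.0 :: -b-> m4, -b-> m6
  m4 = b.((0 + 0) | a.0)\{a} | 0 :: -b-> m7
  m5 = ((0 + 0) | a.0)\{a} | a.0 :: -a-> m7
  m6 = ((0 + 0) | a.0)\{a} | b.0 :: -b-> m7
  m7 = ((0 + 0) | a.0)\{a} | 0 :: (no moves)
Q's transition system — 8 states:
  n0 = b.((0 + 0) | a.0)\{a} | (0 + (a.a.0 + b.b.0 + (b.b.0 + (0 + 0)\{a}))) :: -a-> n1, -b-> n2, -b-> n3
  n1 = b.((0 + 0) | a.0)\{a} | a.0 :: -a-> n4, -b-> n5
  n2 = ((0 + 0) | a.0)\{a} | (0 + (a.a.0 + b.b.0 + (b.b.0 + (0 + 0)\{a}))) :: -a-> n5, -b-> n6
  n3 = b.((0 + 0) | a.0)\{a} | b.0 :: -b-> n4, -b-> n6
  n4 = b.((0 + 0) | a.0)\{a} | 0 :: -b-> n7
  n5 = ((0 + 0) | a.0)\{a} | a.0 :: -a-> n7
  n6 = ((0 + 0) | a.0)\{a} | b.0 :: -b-> n7
  n7 = ((0 + 0) | a.0)\{a} | 0 :: (no moves)
Coarsest stable partition (strong bisimilarity classes):
  B0 = {m0, n0}
  B1 = {m2, n2}
  B2 = {m4, m6, n4, n6}
  B3 = {m7, n7}
  B4 = {m5, n5}
  B5 = {m1, n1}
  B6 = {m3, n3}
m0 ∈ B0, n0 ∈ B0 → same block

bisimilar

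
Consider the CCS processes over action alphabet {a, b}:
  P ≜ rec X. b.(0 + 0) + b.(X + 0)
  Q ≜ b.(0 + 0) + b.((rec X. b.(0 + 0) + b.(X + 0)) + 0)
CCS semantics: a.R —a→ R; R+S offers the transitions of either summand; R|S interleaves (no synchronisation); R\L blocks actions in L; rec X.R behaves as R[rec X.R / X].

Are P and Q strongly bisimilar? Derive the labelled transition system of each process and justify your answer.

Reachable graph of P (3 states):
  m0 = rec X. b.(0 + 0) + b.(X + 0) :: —b→ m1, —b→ m2
  m1 = (rec X. b.(0 + 0) + b.(X + 0)) + 0 :: —b→ m1, —b→ m2
  m2 = 0 + 0 :: ∅
Reachable graph of Q (3 states):
  n0 = b.(0 + 0) + b.((rec X. b.(0 + 0) + b.(X + 0)) + 0) :: —b→ n1, —b→ n2
  n1 = (rec X. b.(0 + 0) + b.(X + 0)) + 0 :: —b→ n1, —b→ n2
  n2 = 0 + 0 :: ∅
Coarsest stable partition (strong bisimilarity classes):
  B0 = {m0, m1, n0, n1}
  B1 = {m2, n2}
m0 ∈ B0, n0 ∈ B0 → same block

YES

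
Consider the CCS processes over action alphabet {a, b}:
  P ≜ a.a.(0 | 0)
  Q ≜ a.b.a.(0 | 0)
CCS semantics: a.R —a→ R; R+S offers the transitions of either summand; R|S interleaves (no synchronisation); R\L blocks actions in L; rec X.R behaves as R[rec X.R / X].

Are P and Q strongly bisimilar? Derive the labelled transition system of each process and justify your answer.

P's transition system — 3 states:
  s0 = a.a.(0 | 0) → —a→ s1
  s1 = a.(0 | 0) → —a→ s2
  s2 = 0 | 0 → ∅
Q's transition system — 4 states:
  t0 = a.b.a.(0 | 0) → —a→ t1
  t1 = b.a.(0 | 0) → —b→ t2
  t2 = a.(0 | 0) → —a→ t3
  t3 = 0 | 0 → ∅
Partition-refinement fixed point:
  B0 = {s0}
  B1 = {s1, t2}
  B2 = {s2, t3}
  B3 = {t0}
  B4 = {t1}
s0 ∈ B0, t0 ∈ B3 → different blocks

NO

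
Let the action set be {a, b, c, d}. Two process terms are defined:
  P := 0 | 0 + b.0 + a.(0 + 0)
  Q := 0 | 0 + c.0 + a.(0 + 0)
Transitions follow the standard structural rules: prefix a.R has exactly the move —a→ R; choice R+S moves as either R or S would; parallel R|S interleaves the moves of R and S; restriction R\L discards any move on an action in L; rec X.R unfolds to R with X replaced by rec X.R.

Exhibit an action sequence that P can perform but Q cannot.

b

LTS(P): 3 reachable states
  s0 = 0 | 0 + b.0 + a.(0 + 0) → ··a··> s1, ··b··> s2
  s1 = 0 + 0 → (no moves)
  s2 = 0 → (no moves)
LTS(Q): 3 reachable states
  t0 = 0 | 0 + c.0 + a.(0 + 0) → ··a··> t1, ··c··> t2
  t1 = 0 + 0 → (no moves)
  t2 = 0 → (no moves)
Run σ = ⟨b⟩ on P: start {s0}
  after b @ step 1: {s2}
  ✓ P
Run σ = ⟨b⟩ on Q: start {t0}
  after b @ step 1: ∅ (Q stuck)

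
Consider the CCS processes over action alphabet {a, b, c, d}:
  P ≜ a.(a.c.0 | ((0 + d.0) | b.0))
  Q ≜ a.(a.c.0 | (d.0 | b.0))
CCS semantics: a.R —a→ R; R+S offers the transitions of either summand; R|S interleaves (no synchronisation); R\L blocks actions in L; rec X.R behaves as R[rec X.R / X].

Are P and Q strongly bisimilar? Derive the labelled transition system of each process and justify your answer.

Reachable graph of P (13 states):
  u0 = a.(a.c.0 | ((0 + d.0) | b.0)) → ··a··> u1
  u1 = a.c.0 | ((0 + d.0) | b.0) → ··a··> u2, ··b··> u3, ··d··> u4
  u2 = c.0 | ((0 + d.0) | b.0) → ··b··> u5, ··c··> u6, ··d··> u7
  u3 = a.c.0 | ((0 + d.0) | 0) → ··a··> u5, ··d··> u8
  u4 = a.c.0 | (0 | b.0) → ··a··> u7, ··b··> u8
  u5 = c.0 | ((0 + d.0) | 0) → ··c··> u9, ··d··> u10
  u6 = 0 | ((0 + d.0) | b.0) → ··b··> u9, ··d··> u11
  u7 = c.0 | (0 | b.0) → ··b··> u10, ··c··> u11
  u8 = a.c.0 | (0 | 0) → ··a··> u10
  u9 = 0 | ((0 + d.0) | 0) → ··d··> u12
  u10 = c.0 | (0 | 0) → ··c··> u12
  u11 = 0 | (0 | b.0) → ··b··> u12
  u12 = 0 | (0 | 0) → (no moves)
Reachable graph of Q (13 states):
  v0 = a.(a.c.0 | (d.0 | b.0)) → ··a··> v1
  v1 = a.c.0 | (d.0 | b.0) → ··a··> v2, ··b··> v3, ··d··> v4
  v2 = c.0 | (d.0 | b.0) → ··b··> v5, ··c··> v6, ··d··> v7
  v3 = a.c.0 | (d.0 | 0) → ··a··> v5, ··d··> v8
  v4 = a.c.0 | (0 | b.0) → ··a··> v7, ··b··> v8
  v5 = c.0 | (d.0 | 0) → ··c··> v9, ··d··> v10
  v6 = 0 | (d.0 | b.0) → ··b··> v9, ··d··> v11
  v7 = c.0 | (0 | b.0) → ··b··> v10, ··c··> v11
  v8 = a.c.0 | (0 | 0) → ··a··> v10
  v9 = 0 | (d.0 | 0) → ··d··> v12
  v10 = c.0 | (0 | 0) → ··c··> v12
  v11 = 0 | (0 | b.0) → ··b··> v12
  v12 = 0 | (0 | 0) → (no moves)
Coarsest stable partition (strong bisimilarity classes):
  B0 = {u0, v0}
  B1 = {u1, v1}
  B2 = {u4, v4}
  B3 = {u7, v7}
  B4 = {u11, v11}
  B5 = {u12, v12}
  B6 = {u10, v10}
  B7 = {u8, v8}
  B8 = {u3, v3}
  B9 = {u5, v5}
  B10 = {u9, v9}
  B11 = {u2, v2}
  B12 = {u6, v6}
u0 ∈ B0, v0 ∈ B0 → same block

bisimilar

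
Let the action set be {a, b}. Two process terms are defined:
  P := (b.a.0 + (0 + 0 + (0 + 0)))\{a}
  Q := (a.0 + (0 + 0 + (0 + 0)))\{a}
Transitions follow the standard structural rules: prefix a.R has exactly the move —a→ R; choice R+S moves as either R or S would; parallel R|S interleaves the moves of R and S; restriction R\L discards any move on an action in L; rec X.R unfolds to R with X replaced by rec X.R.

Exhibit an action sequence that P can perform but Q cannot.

LTS(P): 2 reachable states
  m0 = (b.a.0 + (0 + 0 + (0 + 0)))\{a} ⊢ =b=> m1
  m1 = (a.0)\{a} ⊢ ·
LTS(Q): 1 reachable states
  n0 = (a.0 + (0 + 0 + (0 + 0)))\{a} ⊢ ·
Executing b from P (initial set {m0}):
  after b @ step 1: {m1}
  P completes σ.
Executing b from Q (initial set {n0}):
  after b @ step 1: no successor for Q

b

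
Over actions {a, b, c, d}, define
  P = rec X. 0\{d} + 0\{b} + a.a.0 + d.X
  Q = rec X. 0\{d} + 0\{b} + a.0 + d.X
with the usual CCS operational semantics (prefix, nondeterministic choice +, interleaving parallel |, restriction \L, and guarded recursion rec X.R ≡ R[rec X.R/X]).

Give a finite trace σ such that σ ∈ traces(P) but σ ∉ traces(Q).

Reachable graph of P (3 states):
  p0 = rec X. 0\{d} + 0\{b} + a.a.0 + d.X has moves =a=> p1, =d=> p0
  p1 = a.0 has moves =a=> p2
  p2 = 0 has moves (no moves)
Reachable graph of Q (2 states):
  q0 = rec X. 0\{d} + 0\{b} + a.0 + d.X has moves =a=> q1, =d=> q0
  q1 = 0 has moves (no moves)
Executing aa from P (initial set {p0}):
  [1] a ⇒ {p1}
  [2] a ⇒ {p2}
  — P admits the full trace.
Executing aa from Q (initial set {q0}):
  [1] a ⇒ {q1}
  [2] a ⇒ ∅  — Q cannot continue

aa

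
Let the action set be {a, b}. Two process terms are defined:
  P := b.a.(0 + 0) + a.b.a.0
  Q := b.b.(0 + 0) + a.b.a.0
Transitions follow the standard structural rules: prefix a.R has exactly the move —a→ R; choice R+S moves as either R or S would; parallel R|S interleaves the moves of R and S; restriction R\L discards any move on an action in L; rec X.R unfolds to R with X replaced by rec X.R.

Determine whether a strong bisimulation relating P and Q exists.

P ≁ Q

LTS(P): 6 reachable states
  m0 = b.a.(0 + 0) + a.b.a.0 ⊢ =a=> m1, =b=> m2
  m1 = b.a.0 ⊢ =b=> m3
  m2 = a.(0 + 0) ⊢ =a=> m4
  m3 = a.0 ⊢ =a=> m5
  m4 = 0 + 0 ⊢ stopped
  m5 = 0 ⊢ stopped
LTS(Q): 6 reachable states
  n0 = b.b.(0 + 0) + a.b.a.0 ⊢ =a=> n1, =b=> n2
  n1 = b.a.0 ⊢ =b=> n3
  n2 = b.(0 + 0) ⊢ =b=> n4
  n3 = a.0 ⊢ =a=> n5
  n4 = 0 + 0 ⊢ stopped
  n5 = 0 ⊢ stopped
Bisimilarity quotient blocks:
  B0 = {m0}
  B1 = {m1, n1}
  B2 = {m2, m3, n3}
  B3 = {m4, m5, n4, n5}
  B4 = {n0}
  B5 = {n2}
m0 ∈ B0, n0 ∈ B4 → different blocks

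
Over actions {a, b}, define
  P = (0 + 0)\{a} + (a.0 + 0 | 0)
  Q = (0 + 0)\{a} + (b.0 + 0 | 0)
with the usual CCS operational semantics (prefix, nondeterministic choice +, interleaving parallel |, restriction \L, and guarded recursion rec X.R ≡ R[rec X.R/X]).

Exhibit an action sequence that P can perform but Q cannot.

a

P's transition system — 2 states:
  m0 = (0 + 0)\{a} + (a.0 + 0 | 0) → -a-> m1
  m1 = 0 → ∅
Q's transition system — 2 states:
  n0 = (0 + 0)\{a} + (b.0 + 0 | 0) → -b-> n1
  n1 = 0 → ∅
Run σ = ⟨a⟩ on P: start {m0}
  after a @ step 1: {m1}
  ✓ P
Run σ = ⟨a⟩ on Q: start {n0}
  after a @ step 1: ∅  — Q cannot continue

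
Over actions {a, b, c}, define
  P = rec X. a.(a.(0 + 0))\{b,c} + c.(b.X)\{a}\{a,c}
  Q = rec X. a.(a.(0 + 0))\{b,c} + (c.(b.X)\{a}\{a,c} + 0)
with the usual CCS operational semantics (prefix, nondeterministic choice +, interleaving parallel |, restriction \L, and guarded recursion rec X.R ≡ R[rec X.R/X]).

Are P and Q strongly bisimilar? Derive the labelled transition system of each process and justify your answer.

P ~ Q

P's transition system — 5 states:
  p0 = rec X. a.(a.(0 + 0))\{b,c} + c.(b.X)\{a}\{a,c} | =a=> p1, =c=> p2
  p1 = (a.(0 + 0))\{b,c} | =a=> p3
  p2 = (b.(rec X. a.(a.(0 + 0))\{b,c} + c.(b.X)\{a}\{a,c}))\{a}\{a,c} | =b=> p4
  p3 = (0 + 0)\{b,c} | stopped
  p4 = (rec X. a.(a.(0 + 0))\{b,c} + c.(b.X)\{a}\{a,c})\{a}\{a,c} | stopped
Q's transition system — 5 states:
  q0 = rec X. a.(a.(0 + 0))\{b,c} + (c.(b.X)\{a}\{a,c} + 0) | =a=> q1, =c=> q2
  q1 = (a.(0 + 0))\{b,c} | =a=> q3
  q2 = (b.(rec X. a.(a.(0 + 0))\{b,c} + (c.(b.X)\{a}\{a,c} + 0)))\{a}\{a,c} | =b=> q4
  q3 = (0 + 0)\{b,c} | stopped
  q4 = (rec X. a.(a.(0 + 0))\{b,c} + (c.(b.X)\{a}\{a,c} + 0))\{a}\{a,c} | stopped
Partition-refinement fixed point:
  B0 = {p0, q0}
  B1 = {p1, q1}
  B2 = {p3, p4, q3, q4}
  B3 = {p2, q2}
p0 ∈ B0, q0 ∈ B0 → same block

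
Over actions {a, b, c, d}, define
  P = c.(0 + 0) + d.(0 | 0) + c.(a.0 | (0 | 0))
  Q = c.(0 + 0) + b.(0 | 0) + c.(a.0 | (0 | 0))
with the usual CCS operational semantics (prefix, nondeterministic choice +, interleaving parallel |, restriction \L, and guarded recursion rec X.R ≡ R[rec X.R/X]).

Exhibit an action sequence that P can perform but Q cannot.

Reachable graph of P (5 states):
  u0 = c.(0 + 0) + d.(0 | 0) + c.(a.0 | (0 | 0)) :: —c→ u1, —c→ u2, —d→ u3
  u1 = 0 + 0 :: ·
  u2 = a.0 | (0 | 0) :: —a→ u4
  u3 = 0 | 0 :: ·
  u4 = 0 | (0 | 0) :: ·
Reachable graph of Q (5 states):
  v0 = c.(0 + 0) + b.(0 | 0) + c.(a.0 | (0 | 0)) :: —b→ v1, —c→ v2, —c→ v3
  v1 = 0 | 0 :: ·
  v2 = 0 + 0 :: ·
  v3 = a.0 | (0 | 0) :: —a→ v4
  v4 = 0 | (0 | 0) :: ·
Trace ⟨d⟩ through P, begin at {u0}:
  step 1 (d): {u3}
  ✓ P
Trace ⟨d⟩ through Q, begin at {v0}:
  step 1 (d): ∅ (Q stuck)

d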